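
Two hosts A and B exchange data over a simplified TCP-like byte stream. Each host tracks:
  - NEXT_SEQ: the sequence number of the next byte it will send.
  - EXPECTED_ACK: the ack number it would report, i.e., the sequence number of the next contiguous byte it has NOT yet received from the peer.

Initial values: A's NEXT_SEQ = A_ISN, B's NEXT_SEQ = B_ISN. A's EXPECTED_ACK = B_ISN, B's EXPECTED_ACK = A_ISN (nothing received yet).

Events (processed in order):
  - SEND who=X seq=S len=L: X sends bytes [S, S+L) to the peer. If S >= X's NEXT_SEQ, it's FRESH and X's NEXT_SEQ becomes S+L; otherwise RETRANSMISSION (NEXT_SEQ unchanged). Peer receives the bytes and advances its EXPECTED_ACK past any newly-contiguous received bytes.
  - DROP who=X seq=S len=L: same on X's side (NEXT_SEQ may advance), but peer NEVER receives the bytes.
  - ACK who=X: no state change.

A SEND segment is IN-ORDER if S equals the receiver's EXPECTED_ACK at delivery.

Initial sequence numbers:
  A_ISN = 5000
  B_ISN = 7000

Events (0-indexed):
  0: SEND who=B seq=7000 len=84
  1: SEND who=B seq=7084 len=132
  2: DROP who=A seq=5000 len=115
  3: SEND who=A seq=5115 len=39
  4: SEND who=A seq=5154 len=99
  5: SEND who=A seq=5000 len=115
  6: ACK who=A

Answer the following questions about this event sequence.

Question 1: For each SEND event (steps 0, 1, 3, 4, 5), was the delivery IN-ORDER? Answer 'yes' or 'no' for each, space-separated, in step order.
Step 0: SEND seq=7000 -> in-order
Step 1: SEND seq=7084 -> in-order
Step 3: SEND seq=5115 -> out-of-order
Step 4: SEND seq=5154 -> out-of-order
Step 5: SEND seq=5000 -> in-order

Answer: yes yes no no yes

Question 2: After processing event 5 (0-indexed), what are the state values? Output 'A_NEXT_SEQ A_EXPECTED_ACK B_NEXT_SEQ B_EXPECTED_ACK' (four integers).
After event 0: A_seq=5000 A_ack=7084 B_seq=7084 B_ack=5000
After event 1: A_seq=5000 A_ack=7216 B_seq=7216 B_ack=5000
After event 2: A_seq=5115 A_ack=7216 B_seq=7216 B_ack=5000
After event 3: A_seq=5154 A_ack=7216 B_seq=7216 B_ack=5000
After event 4: A_seq=5253 A_ack=7216 B_seq=7216 B_ack=5000
After event 5: A_seq=5253 A_ack=7216 B_seq=7216 B_ack=5253

5253 7216 7216 5253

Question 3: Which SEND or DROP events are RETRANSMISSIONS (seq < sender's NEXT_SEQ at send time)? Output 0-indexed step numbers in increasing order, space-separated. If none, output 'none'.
Answer: 5

Derivation:
Step 0: SEND seq=7000 -> fresh
Step 1: SEND seq=7084 -> fresh
Step 2: DROP seq=5000 -> fresh
Step 3: SEND seq=5115 -> fresh
Step 4: SEND seq=5154 -> fresh
Step 5: SEND seq=5000 -> retransmit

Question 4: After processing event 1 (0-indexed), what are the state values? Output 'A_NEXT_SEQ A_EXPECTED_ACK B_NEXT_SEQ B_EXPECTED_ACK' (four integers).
After event 0: A_seq=5000 A_ack=7084 B_seq=7084 B_ack=5000
After event 1: A_seq=5000 A_ack=7216 B_seq=7216 B_ack=5000

5000 7216 7216 5000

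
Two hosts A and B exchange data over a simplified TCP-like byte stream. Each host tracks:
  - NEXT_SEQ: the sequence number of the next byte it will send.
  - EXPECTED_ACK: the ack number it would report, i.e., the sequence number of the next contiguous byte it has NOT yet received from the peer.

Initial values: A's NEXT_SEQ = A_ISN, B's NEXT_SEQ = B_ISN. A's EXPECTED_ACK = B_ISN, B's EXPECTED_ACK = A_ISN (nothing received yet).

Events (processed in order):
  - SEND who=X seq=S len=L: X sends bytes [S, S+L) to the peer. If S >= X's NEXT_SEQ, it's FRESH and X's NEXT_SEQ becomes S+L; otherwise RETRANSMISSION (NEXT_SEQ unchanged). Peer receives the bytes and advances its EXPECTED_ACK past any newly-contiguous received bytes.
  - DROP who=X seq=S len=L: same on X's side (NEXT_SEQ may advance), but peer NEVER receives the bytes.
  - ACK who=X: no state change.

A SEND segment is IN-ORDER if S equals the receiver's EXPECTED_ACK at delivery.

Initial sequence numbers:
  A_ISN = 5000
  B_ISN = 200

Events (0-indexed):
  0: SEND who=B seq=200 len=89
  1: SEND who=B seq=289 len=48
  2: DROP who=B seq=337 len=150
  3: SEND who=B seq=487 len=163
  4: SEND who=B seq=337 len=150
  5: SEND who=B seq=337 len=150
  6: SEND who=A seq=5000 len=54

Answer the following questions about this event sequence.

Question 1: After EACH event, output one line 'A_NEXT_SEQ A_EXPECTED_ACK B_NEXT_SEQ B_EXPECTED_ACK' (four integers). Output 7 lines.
5000 289 289 5000
5000 337 337 5000
5000 337 487 5000
5000 337 650 5000
5000 650 650 5000
5000 650 650 5000
5054 650 650 5054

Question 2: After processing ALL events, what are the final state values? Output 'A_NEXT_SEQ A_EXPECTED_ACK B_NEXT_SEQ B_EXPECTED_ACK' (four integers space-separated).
After event 0: A_seq=5000 A_ack=289 B_seq=289 B_ack=5000
After event 1: A_seq=5000 A_ack=337 B_seq=337 B_ack=5000
After event 2: A_seq=5000 A_ack=337 B_seq=487 B_ack=5000
After event 3: A_seq=5000 A_ack=337 B_seq=650 B_ack=5000
After event 4: A_seq=5000 A_ack=650 B_seq=650 B_ack=5000
After event 5: A_seq=5000 A_ack=650 B_seq=650 B_ack=5000
After event 6: A_seq=5054 A_ack=650 B_seq=650 B_ack=5054

Answer: 5054 650 650 5054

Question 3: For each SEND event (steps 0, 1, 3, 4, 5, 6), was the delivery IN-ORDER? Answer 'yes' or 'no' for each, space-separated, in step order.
Step 0: SEND seq=200 -> in-order
Step 1: SEND seq=289 -> in-order
Step 3: SEND seq=487 -> out-of-order
Step 4: SEND seq=337 -> in-order
Step 5: SEND seq=337 -> out-of-order
Step 6: SEND seq=5000 -> in-order

Answer: yes yes no yes no yes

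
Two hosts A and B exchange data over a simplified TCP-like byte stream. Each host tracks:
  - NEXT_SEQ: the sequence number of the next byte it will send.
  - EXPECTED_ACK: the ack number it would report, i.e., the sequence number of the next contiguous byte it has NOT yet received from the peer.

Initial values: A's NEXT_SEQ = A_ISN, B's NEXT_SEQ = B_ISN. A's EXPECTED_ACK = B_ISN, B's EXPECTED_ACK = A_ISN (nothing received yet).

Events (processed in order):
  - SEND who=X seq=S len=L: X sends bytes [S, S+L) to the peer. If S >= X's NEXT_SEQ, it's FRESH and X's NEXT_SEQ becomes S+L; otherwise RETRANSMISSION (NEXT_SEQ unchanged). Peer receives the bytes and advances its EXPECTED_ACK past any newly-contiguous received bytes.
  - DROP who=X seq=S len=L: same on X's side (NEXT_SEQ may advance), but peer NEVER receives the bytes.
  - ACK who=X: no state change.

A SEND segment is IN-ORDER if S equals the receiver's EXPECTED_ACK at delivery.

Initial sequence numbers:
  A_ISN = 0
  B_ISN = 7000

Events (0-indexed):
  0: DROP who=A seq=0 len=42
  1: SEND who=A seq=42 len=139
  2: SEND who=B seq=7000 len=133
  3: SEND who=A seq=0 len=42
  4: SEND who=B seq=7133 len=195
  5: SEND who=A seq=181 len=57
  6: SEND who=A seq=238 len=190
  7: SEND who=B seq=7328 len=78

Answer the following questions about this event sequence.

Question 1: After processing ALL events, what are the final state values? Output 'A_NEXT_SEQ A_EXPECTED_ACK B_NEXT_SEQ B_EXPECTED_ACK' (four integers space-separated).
After event 0: A_seq=42 A_ack=7000 B_seq=7000 B_ack=0
After event 1: A_seq=181 A_ack=7000 B_seq=7000 B_ack=0
After event 2: A_seq=181 A_ack=7133 B_seq=7133 B_ack=0
After event 3: A_seq=181 A_ack=7133 B_seq=7133 B_ack=181
After event 4: A_seq=181 A_ack=7328 B_seq=7328 B_ack=181
After event 5: A_seq=238 A_ack=7328 B_seq=7328 B_ack=238
After event 6: A_seq=428 A_ack=7328 B_seq=7328 B_ack=428
After event 7: A_seq=428 A_ack=7406 B_seq=7406 B_ack=428

Answer: 428 7406 7406 428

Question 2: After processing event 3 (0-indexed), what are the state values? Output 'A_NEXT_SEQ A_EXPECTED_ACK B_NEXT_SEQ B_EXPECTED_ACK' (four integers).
After event 0: A_seq=42 A_ack=7000 B_seq=7000 B_ack=0
After event 1: A_seq=181 A_ack=7000 B_seq=7000 B_ack=0
After event 2: A_seq=181 A_ack=7133 B_seq=7133 B_ack=0
After event 3: A_seq=181 A_ack=7133 B_seq=7133 B_ack=181

181 7133 7133 181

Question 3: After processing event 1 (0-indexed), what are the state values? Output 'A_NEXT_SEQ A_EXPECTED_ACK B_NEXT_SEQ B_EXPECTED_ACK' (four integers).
After event 0: A_seq=42 A_ack=7000 B_seq=7000 B_ack=0
After event 1: A_seq=181 A_ack=7000 B_seq=7000 B_ack=0

181 7000 7000 0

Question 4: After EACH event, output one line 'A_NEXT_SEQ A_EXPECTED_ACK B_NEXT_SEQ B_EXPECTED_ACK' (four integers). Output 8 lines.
42 7000 7000 0
181 7000 7000 0
181 7133 7133 0
181 7133 7133 181
181 7328 7328 181
238 7328 7328 238
428 7328 7328 428
428 7406 7406 428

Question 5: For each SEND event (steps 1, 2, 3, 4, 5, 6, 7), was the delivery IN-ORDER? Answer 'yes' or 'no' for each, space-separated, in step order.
Answer: no yes yes yes yes yes yes

Derivation:
Step 1: SEND seq=42 -> out-of-order
Step 2: SEND seq=7000 -> in-order
Step 3: SEND seq=0 -> in-order
Step 4: SEND seq=7133 -> in-order
Step 5: SEND seq=181 -> in-order
Step 6: SEND seq=238 -> in-order
Step 7: SEND seq=7328 -> in-order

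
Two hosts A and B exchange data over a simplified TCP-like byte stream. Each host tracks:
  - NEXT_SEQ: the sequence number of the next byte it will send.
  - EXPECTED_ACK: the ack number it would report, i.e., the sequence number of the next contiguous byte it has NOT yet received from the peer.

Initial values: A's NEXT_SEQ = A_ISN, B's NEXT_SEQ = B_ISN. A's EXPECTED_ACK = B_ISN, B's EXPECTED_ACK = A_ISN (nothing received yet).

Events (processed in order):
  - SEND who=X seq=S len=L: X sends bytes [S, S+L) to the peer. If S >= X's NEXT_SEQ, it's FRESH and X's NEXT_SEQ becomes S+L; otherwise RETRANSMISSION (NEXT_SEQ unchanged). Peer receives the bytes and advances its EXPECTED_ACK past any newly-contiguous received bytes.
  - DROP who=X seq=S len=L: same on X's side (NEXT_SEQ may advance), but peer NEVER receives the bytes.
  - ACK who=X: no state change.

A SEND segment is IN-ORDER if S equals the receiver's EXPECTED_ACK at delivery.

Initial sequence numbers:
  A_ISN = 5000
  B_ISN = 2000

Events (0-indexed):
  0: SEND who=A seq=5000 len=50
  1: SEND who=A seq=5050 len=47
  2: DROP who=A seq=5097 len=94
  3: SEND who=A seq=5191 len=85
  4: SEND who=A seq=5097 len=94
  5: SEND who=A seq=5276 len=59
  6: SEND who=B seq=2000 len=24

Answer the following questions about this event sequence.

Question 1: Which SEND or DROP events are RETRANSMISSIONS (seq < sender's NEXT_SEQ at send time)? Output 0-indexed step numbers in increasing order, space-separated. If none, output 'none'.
Step 0: SEND seq=5000 -> fresh
Step 1: SEND seq=5050 -> fresh
Step 2: DROP seq=5097 -> fresh
Step 3: SEND seq=5191 -> fresh
Step 4: SEND seq=5097 -> retransmit
Step 5: SEND seq=5276 -> fresh
Step 6: SEND seq=2000 -> fresh

Answer: 4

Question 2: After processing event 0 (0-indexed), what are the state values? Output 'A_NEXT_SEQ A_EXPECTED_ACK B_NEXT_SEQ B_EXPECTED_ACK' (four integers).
After event 0: A_seq=5050 A_ack=2000 B_seq=2000 B_ack=5050

5050 2000 2000 5050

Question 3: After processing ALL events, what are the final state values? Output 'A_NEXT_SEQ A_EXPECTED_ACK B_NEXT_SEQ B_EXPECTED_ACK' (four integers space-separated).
Answer: 5335 2024 2024 5335

Derivation:
After event 0: A_seq=5050 A_ack=2000 B_seq=2000 B_ack=5050
After event 1: A_seq=5097 A_ack=2000 B_seq=2000 B_ack=5097
After event 2: A_seq=5191 A_ack=2000 B_seq=2000 B_ack=5097
After event 3: A_seq=5276 A_ack=2000 B_seq=2000 B_ack=5097
After event 4: A_seq=5276 A_ack=2000 B_seq=2000 B_ack=5276
After event 5: A_seq=5335 A_ack=2000 B_seq=2000 B_ack=5335
After event 6: A_seq=5335 A_ack=2024 B_seq=2024 B_ack=5335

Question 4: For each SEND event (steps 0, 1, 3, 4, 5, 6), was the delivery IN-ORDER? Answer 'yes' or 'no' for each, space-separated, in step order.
Step 0: SEND seq=5000 -> in-order
Step 1: SEND seq=5050 -> in-order
Step 3: SEND seq=5191 -> out-of-order
Step 4: SEND seq=5097 -> in-order
Step 5: SEND seq=5276 -> in-order
Step 6: SEND seq=2000 -> in-order

Answer: yes yes no yes yes yes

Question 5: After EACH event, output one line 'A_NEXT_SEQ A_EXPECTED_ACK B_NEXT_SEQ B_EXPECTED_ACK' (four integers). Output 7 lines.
5050 2000 2000 5050
5097 2000 2000 5097
5191 2000 2000 5097
5276 2000 2000 5097
5276 2000 2000 5276
5335 2000 2000 5335
5335 2024 2024 5335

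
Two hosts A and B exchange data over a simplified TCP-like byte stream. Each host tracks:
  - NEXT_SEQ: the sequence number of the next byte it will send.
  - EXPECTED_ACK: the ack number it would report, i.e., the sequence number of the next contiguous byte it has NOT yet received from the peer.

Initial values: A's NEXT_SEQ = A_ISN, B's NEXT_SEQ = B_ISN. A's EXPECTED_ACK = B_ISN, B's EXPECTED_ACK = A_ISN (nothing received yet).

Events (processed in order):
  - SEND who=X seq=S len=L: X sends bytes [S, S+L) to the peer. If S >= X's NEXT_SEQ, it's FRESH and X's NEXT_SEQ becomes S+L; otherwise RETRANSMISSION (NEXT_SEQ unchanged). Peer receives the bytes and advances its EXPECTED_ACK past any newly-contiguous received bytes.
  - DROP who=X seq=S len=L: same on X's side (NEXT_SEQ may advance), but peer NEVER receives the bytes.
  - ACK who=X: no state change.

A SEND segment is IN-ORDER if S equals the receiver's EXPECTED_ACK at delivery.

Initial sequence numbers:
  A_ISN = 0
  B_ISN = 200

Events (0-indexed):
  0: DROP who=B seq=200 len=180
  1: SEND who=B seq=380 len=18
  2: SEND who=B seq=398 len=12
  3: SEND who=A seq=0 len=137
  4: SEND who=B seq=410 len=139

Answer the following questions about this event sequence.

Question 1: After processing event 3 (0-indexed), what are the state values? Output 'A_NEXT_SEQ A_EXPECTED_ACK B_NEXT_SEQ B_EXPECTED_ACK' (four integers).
After event 0: A_seq=0 A_ack=200 B_seq=380 B_ack=0
After event 1: A_seq=0 A_ack=200 B_seq=398 B_ack=0
After event 2: A_seq=0 A_ack=200 B_seq=410 B_ack=0
After event 3: A_seq=137 A_ack=200 B_seq=410 B_ack=137

137 200 410 137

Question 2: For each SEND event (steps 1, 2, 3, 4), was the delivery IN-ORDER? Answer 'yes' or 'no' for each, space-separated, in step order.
Step 1: SEND seq=380 -> out-of-order
Step 2: SEND seq=398 -> out-of-order
Step 3: SEND seq=0 -> in-order
Step 4: SEND seq=410 -> out-of-order

Answer: no no yes no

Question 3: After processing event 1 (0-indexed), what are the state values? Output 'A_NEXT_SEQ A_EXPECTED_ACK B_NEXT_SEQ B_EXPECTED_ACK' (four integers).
After event 0: A_seq=0 A_ack=200 B_seq=380 B_ack=0
After event 1: A_seq=0 A_ack=200 B_seq=398 B_ack=0

0 200 398 0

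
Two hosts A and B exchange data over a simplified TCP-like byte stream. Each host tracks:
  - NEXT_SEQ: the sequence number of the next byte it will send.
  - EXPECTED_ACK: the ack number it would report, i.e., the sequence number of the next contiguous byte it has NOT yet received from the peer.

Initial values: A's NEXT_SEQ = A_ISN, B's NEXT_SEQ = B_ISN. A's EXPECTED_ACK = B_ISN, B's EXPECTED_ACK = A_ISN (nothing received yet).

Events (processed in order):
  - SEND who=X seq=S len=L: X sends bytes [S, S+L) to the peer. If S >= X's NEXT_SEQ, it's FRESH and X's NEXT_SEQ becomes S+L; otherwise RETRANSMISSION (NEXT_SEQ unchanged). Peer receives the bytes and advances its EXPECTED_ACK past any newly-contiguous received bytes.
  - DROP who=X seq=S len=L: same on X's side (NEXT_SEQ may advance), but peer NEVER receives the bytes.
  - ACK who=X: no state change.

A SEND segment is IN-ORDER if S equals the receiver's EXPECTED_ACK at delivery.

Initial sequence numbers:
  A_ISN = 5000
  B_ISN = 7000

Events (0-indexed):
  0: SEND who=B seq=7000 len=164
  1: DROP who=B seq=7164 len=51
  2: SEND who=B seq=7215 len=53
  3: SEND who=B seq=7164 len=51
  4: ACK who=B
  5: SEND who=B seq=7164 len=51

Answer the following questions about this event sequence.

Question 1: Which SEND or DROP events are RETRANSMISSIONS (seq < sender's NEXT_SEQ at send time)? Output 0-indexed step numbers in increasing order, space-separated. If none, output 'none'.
Answer: 3 5

Derivation:
Step 0: SEND seq=7000 -> fresh
Step 1: DROP seq=7164 -> fresh
Step 2: SEND seq=7215 -> fresh
Step 3: SEND seq=7164 -> retransmit
Step 5: SEND seq=7164 -> retransmit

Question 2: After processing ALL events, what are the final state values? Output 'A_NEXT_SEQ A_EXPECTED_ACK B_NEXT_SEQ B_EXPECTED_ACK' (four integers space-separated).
Answer: 5000 7268 7268 5000

Derivation:
After event 0: A_seq=5000 A_ack=7164 B_seq=7164 B_ack=5000
After event 1: A_seq=5000 A_ack=7164 B_seq=7215 B_ack=5000
After event 2: A_seq=5000 A_ack=7164 B_seq=7268 B_ack=5000
After event 3: A_seq=5000 A_ack=7268 B_seq=7268 B_ack=5000
After event 4: A_seq=5000 A_ack=7268 B_seq=7268 B_ack=5000
After event 5: A_seq=5000 A_ack=7268 B_seq=7268 B_ack=5000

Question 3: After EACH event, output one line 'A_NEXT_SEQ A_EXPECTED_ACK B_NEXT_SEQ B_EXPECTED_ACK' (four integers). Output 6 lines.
5000 7164 7164 5000
5000 7164 7215 5000
5000 7164 7268 5000
5000 7268 7268 5000
5000 7268 7268 5000
5000 7268 7268 5000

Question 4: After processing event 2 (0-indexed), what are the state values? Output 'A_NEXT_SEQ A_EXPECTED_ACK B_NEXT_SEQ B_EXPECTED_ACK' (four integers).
After event 0: A_seq=5000 A_ack=7164 B_seq=7164 B_ack=5000
After event 1: A_seq=5000 A_ack=7164 B_seq=7215 B_ack=5000
After event 2: A_seq=5000 A_ack=7164 B_seq=7268 B_ack=5000

5000 7164 7268 5000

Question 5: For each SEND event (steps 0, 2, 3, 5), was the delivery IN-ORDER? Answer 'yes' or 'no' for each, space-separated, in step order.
Answer: yes no yes no

Derivation:
Step 0: SEND seq=7000 -> in-order
Step 2: SEND seq=7215 -> out-of-order
Step 3: SEND seq=7164 -> in-order
Step 5: SEND seq=7164 -> out-of-order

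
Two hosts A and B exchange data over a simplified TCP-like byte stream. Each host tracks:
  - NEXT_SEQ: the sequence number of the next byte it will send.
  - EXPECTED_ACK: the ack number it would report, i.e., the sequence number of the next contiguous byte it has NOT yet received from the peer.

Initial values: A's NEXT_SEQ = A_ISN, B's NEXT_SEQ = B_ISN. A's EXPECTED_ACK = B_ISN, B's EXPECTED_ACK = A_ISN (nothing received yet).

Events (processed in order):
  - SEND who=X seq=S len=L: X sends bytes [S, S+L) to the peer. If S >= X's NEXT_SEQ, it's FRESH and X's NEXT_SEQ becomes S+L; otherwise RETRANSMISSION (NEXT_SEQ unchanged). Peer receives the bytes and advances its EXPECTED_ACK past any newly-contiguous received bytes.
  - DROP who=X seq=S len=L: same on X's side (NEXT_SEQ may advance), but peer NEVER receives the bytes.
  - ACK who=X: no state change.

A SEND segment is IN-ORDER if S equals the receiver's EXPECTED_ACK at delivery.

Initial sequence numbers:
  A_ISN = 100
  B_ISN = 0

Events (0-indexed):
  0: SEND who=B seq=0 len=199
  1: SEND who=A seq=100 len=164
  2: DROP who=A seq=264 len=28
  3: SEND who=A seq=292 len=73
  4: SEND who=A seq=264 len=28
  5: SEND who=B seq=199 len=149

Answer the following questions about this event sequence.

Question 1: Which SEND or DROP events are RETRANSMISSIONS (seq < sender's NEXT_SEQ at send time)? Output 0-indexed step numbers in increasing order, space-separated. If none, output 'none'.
Step 0: SEND seq=0 -> fresh
Step 1: SEND seq=100 -> fresh
Step 2: DROP seq=264 -> fresh
Step 3: SEND seq=292 -> fresh
Step 4: SEND seq=264 -> retransmit
Step 5: SEND seq=199 -> fresh

Answer: 4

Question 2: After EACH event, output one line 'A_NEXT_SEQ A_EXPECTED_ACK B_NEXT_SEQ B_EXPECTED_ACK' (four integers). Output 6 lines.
100 199 199 100
264 199 199 264
292 199 199 264
365 199 199 264
365 199 199 365
365 348 348 365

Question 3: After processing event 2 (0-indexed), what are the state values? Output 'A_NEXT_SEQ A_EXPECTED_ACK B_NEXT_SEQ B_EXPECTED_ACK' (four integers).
After event 0: A_seq=100 A_ack=199 B_seq=199 B_ack=100
After event 1: A_seq=264 A_ack=199 B_seq=199 B_ack=264
After event 2: A_seq=292 A_ack=199 B_seq=199 B_ack=264

292 199 199 264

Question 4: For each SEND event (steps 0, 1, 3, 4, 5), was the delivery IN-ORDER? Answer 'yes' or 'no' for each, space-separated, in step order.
Answer: yes yes no yes yes

Derivation:
Step 0: SEND seq=0 -> in-order
Step 1: SEND seq=100 -> in-order
Step 3: SEND seq=292 -> out-of-order
Step 4: SEND seq=264 -> in-order
Step 5: SEND seq=199 -> in-order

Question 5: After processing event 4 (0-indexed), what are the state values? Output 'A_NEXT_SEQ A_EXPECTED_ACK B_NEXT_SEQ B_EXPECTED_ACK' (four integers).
After event 0: A_seq=100 A_ack=199 B_seq=199 B_ack=100
After event 1: A_seq=264 A_ack=199 B_seq=199 B_ack=264
After event 2: A_seq=292 A_ack=199 B_seq=199 B_ack=264
After event 3: A_seq=365 A_ack=199 B_seq=199 B_ack=264
After event 4: A_seq=365 A_ack=199 B_seq=199 B_ack=365

365 199 199 365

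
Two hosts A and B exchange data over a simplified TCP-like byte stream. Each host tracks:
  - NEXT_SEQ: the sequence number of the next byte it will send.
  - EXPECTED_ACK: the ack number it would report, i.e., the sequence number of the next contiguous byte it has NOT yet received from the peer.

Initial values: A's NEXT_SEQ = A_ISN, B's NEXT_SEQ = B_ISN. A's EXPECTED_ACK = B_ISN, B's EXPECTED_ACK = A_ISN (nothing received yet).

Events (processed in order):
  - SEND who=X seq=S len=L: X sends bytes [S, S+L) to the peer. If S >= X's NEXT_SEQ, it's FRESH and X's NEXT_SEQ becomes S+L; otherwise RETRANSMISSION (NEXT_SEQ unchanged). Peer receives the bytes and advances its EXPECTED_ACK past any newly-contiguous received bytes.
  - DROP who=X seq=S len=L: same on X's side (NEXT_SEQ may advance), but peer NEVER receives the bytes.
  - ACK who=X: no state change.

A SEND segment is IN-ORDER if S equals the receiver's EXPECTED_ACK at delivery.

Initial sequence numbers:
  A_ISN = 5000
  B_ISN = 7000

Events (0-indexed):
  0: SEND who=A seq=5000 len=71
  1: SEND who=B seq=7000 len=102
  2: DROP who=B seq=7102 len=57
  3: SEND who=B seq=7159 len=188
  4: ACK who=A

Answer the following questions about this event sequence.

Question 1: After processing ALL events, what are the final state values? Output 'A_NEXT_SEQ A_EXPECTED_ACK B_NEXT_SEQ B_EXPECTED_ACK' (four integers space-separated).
After event 0: A_seq=5071 A_ack=7000 B_seq=7000 B_ack=5071
After event 1: A_seq=5071 A_ack=7102 B_seq=7102 B_ack=5071
After event 2: A_seq=5071 A_ack=7102 B_seq=7159 B_ack=5071
After event 3: A_seq=5071 A_ack=7102 B_seq=7347 B_ack=5071
After event 4: A_seq=5071 A_ack=7102 B_seq=7347 B_ack=5071

Answer: 5071 7102 7347 5071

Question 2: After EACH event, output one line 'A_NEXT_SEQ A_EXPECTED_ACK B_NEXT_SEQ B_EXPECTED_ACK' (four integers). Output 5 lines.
5071 7000 7000 5071
5071 7102 7102 5071
5071 7102 7159 5071
5071 7102 7347 5071
5071 7102 7347 5071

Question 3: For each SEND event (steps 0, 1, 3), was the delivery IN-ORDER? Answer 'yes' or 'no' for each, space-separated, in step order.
Answer: yes yes no

Derivation:
Step 0: SEND seq=5000 -> in-order
Step 1: SEND seq=7000 -> in-order
Step 3: SEND seq=7159 -> out-of-order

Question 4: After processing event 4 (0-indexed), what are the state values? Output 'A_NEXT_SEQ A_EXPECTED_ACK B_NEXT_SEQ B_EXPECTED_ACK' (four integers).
After event 0: A_seq=5071 A_ack=7000 B_seq=7000 B_ack=5071
After event 1: A_seq=5071 A_ack=7102 B_seq=7102 B_ack=5071
After event 2: A_seq=5071 A_ack=7102 B_seq=7159 B_ack=5071
After event 3: A_seq=5071 A_ack=7102 B_seq=7347 B_ack=5071
After event 4: A_seq=5071 A_ack=7102 B_seq=7347 B_ack=5071

5071 7102 7347 5071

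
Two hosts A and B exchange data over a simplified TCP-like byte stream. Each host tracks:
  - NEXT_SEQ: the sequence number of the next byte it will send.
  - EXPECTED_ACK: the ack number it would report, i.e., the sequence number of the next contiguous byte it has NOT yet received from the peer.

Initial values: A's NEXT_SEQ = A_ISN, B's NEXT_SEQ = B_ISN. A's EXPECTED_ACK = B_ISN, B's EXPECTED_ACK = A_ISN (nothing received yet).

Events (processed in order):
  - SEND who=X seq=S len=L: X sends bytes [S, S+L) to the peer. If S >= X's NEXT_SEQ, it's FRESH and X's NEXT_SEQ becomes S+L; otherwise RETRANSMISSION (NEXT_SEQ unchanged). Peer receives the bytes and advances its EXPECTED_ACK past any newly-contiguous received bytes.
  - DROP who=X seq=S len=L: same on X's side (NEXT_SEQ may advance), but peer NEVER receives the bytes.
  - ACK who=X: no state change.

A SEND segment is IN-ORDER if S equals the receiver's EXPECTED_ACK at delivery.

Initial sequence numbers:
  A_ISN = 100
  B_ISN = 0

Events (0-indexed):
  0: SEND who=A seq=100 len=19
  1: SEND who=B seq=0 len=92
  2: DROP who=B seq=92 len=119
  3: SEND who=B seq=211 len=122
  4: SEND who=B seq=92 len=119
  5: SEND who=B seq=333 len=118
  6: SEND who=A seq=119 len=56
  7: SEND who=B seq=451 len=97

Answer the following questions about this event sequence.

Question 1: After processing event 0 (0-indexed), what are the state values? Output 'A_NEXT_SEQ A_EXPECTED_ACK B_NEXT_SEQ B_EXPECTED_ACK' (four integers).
After event 0: A_seq=119 A_ack=0 B_seq=0 B_ack=119

119 0 0 119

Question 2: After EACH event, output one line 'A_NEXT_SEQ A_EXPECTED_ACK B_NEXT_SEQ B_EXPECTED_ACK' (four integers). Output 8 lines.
119 0 0 119
119 92 92 119
119 92 211 119
119 92 333 119
119 333 333 119
119 451 451 119
175 451 451 175
175 548 548 175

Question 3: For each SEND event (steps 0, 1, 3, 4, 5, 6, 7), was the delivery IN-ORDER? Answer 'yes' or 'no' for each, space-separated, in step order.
Answer: yes yes no yes yes yes yes

Derivation:
Step 0: SEND seq=100 -> in-order
Step 1: SEND seq=0 -> in-order
Step 3: SEND seq=211 -> out-of-order
Step 4: SEND seq=92 -> in-order
Step 5: SEND seq=333 -> in-order
Step 6: SEND seq=119 -> in-order
Step 7: SEND seq=451 -> in-order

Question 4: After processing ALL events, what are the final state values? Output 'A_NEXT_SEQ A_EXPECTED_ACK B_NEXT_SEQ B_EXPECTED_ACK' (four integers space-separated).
Answer: 175 548 548 175

Derivation:
After event 0: A_seq=119 A_ack=0 B_seq=0 B_ack=119
After event 1: A_seq=119 A_ack=92 B_seq=92 B_ack=119
After event 2: A_seq=119 A_ack=92 B_seq=211 B_ack=119
After event 3: A_seq=119 A_ack=92 B_seq=333 B_ack=119
After event 4: A_seq=119 A_ack=333 B_seq=333 B_ack=119
After event 5: A_seq=119 A_ack=451 B_seq=451 B_ack=119
After event 6: A_seq=175 A_ack=451 B_seq=451 B_ack=175
After event 7: A_seq=175 A_ack=548 B_seq=548 B_ack=175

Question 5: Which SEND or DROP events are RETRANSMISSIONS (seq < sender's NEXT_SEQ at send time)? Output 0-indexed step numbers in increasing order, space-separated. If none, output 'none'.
Step 0: SEND seq=100 -> fresh
Step 1: SEND seq=0 -> fresh
Step 2: DROP seq=92 -> fresh
Step 3: SEND seq=211 -> fresh
Step 4: SEND seq=92 -> retransmit
Step 5: SEND seq=333 -> fresh
Step 6: SEND seq=119 -> fresh
Step 7: SEND seq=451 -> fresh

Answer: 4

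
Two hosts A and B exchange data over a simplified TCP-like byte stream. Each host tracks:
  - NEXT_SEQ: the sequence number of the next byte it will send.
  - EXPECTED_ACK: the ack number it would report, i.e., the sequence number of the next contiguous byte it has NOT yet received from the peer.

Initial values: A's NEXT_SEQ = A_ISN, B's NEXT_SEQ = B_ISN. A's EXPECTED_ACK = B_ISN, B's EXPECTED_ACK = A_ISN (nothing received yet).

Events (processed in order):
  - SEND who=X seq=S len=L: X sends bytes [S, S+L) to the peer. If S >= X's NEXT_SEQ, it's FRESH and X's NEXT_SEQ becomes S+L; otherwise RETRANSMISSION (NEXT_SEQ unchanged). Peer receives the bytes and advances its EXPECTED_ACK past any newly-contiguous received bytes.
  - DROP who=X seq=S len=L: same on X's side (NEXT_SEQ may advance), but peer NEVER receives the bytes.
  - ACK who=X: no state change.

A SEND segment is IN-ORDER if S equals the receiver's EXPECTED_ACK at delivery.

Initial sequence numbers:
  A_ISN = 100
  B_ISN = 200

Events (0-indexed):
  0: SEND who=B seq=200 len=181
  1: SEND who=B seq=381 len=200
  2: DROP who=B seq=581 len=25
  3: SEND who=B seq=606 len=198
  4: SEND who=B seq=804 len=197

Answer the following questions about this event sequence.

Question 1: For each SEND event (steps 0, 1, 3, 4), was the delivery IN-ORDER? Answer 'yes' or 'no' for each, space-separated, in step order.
Step 0: SEND seq=200 -> in-order
Step 1: SEND seq=381 -> in-order
Step 3: SEND seq=606 -> out-of-order
Step 4: SEND seq=804 -> out-of-order

Answer: yes yes no no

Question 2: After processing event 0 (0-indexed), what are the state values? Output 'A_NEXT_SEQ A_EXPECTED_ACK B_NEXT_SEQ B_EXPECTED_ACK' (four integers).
After event 0: A_seq=100 A_ack=381 B_seq=381 B_ack=100

100 381 381 100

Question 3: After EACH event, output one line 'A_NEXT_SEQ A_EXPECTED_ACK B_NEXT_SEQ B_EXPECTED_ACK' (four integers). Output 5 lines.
100 381 381 100
100 581 581 100
100 581 606 100
100 581 804 100
100 581 1001 100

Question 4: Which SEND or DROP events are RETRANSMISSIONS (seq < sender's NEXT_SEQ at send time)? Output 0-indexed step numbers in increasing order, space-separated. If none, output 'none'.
Step 0: SEND seq=200 -> fresh
Step 1: SEND seq=381 -> fresh
Step 2: DROP seq=581 -> fresh
Step 3: SEND seq=606 -> fresh
Step 4: SEND seq=804 -> fresh

Answer: none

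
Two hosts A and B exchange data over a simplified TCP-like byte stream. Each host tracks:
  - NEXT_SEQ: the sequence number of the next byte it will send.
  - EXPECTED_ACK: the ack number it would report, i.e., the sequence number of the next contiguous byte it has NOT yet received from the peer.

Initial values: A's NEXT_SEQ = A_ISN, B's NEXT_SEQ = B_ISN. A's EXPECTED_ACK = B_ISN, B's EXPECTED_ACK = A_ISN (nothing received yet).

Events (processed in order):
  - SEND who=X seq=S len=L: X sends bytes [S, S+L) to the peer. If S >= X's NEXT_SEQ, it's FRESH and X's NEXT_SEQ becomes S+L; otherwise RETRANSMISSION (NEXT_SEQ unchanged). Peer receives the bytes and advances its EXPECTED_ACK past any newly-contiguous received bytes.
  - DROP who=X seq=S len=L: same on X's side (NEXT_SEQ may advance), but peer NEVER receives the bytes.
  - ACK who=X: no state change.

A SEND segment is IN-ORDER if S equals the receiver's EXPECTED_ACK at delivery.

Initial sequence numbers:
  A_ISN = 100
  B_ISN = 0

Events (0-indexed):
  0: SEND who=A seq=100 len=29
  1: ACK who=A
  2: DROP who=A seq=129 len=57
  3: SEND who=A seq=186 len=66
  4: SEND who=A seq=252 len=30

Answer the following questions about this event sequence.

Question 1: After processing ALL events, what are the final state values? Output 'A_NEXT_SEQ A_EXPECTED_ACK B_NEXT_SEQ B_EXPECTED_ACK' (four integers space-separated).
Answer: 282 0 0 129

Derivation:
After event 0: A_seq=129 A_ack=0 B_seq=0 B_ack=129
After event 1: A_seq=129 A_ack=0 B_seq=0 B_ack=129
After event 2: A_seq=186 A_ack=0 B_seq=0 B_ack=129
After event 3: A_seq=252 A_ack=0 B_seq=0 B_ack=129
After event 4: A_seq=282 A_ack=0 B_seq=0 B_ack=129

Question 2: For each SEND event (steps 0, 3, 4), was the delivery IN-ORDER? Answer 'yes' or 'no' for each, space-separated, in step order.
Step 0: SEND seq=100 -> in-order
Step 3: SEND seq=186 -> out-of-order
Step 4: SEND seq=252 -> out-of-order

Answer: yes no no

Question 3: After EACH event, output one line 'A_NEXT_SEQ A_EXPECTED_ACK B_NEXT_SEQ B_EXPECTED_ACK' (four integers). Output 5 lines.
129 0 0 129
129 0 0 129
186 0 0 129
252 0 0 129
282 0 0 129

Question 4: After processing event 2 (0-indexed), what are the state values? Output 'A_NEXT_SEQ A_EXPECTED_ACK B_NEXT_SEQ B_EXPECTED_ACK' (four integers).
After event 0: A_seq=129 A_ack=0 B_seq=0 B_ack=129
After event 1: A_seq=129 A_ack=0 B_seq=0 B_ack=129
After event 2: A_seq=186 A_ack=0 B_seq=0 B_ack=129

186 0 0 129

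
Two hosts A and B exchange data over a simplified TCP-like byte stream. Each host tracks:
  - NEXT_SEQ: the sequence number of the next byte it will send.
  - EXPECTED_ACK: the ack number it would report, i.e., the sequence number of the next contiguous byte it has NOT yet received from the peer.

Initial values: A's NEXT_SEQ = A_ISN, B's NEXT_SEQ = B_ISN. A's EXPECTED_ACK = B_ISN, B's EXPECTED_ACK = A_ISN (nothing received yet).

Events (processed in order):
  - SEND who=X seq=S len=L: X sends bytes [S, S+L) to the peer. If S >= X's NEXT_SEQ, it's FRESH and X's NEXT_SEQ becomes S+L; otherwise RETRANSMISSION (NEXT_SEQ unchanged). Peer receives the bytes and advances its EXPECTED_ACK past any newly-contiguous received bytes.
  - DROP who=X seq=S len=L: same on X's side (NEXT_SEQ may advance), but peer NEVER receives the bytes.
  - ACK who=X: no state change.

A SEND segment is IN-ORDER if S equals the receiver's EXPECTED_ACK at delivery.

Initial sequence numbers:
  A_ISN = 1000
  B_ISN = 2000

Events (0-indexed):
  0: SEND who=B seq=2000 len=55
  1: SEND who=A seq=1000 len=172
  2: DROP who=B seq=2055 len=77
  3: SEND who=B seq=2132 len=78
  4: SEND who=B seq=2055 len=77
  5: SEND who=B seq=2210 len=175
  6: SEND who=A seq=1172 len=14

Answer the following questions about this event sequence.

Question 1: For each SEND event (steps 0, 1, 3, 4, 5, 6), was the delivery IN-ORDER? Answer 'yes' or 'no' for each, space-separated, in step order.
Step 0: SEND seq=2000 -> in-order
Step 1: SEND seq=1000 -> in-order
Step 3: SEND seq=2132 -> out-of-order
Step 4: SEND seq=2055 -> in-order
Step 5: SEND seq=2210 -> in-order
Step 6: SEND seq=1172 -> in-order

Answer: yes yes no yes yes yes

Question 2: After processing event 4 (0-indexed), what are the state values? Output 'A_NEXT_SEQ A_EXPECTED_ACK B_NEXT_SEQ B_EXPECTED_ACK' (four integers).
After event 0: A_seq=1000 A_ack=2055 B_seq=2055 B_ack=1000
After event 1: A_seq=1172 A_ack=2055 B_seq=2055 B_ack=1172
After event 2: A_seq=1172 A_ack=2055 B_seq=2132 B_ack=1172
After event 3: A_seq=1172 A_ack=2055 B_seq=2210 B_ack=1172
After event 4: A_seq=1172 A_ack=2210 B_seq=2210 B_ack=1172

1172 2210 2210 1172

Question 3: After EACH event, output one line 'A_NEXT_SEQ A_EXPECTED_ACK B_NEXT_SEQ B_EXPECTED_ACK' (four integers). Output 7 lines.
1000 2055 2055 1000
1172 2055 2055 1172
1172 2055 2132 1172
1172 2055 2210 1172
1172 2210 2210 1172
1172 2385 2385 1172
1186 2385 2385 1186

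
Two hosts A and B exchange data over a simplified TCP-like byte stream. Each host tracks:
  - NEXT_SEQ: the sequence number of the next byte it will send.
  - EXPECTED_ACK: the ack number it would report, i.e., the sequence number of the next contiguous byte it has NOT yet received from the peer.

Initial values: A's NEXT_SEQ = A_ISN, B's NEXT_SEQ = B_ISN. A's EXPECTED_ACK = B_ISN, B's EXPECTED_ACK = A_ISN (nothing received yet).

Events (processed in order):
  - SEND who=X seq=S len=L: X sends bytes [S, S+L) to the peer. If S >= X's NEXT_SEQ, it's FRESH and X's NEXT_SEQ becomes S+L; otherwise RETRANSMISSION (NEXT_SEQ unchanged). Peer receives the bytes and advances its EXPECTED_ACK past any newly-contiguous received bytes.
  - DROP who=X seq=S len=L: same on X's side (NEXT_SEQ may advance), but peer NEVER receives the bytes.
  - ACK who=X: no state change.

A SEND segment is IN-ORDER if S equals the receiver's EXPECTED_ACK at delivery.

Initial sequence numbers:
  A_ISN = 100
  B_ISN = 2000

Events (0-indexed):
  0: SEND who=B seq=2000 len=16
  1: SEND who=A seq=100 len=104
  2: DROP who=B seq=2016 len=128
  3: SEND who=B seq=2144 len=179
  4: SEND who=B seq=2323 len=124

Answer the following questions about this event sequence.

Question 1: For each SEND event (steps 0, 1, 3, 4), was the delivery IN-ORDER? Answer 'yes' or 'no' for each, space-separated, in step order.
Step 0: SEND seq=2000 -> in-order
Step 1: SEND seq=100 -> in-order
Step 3: SEND seq=2144 -> out-of-order
Step 4: SEND seq=2323 -> out-of-order

Answer: yes yes no no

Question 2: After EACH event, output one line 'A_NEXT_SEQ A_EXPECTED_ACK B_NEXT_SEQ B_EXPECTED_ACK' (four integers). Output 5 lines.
100 2016 2016 100
204 2016 2016 204
204 2016 2144 204
204 2016 2323 204
204 2016 2447 204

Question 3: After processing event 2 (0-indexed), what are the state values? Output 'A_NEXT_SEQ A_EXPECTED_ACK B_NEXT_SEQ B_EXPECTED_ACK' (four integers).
After event 0: A_seq=100 A_ack=2016 B_seq=2016 B_ack=100
After event 1: A_seq=204 A_ack=2016 B_seq=2016 B_ack=204
After event 2: A_seq=204 A_ack=2016 B_seq=2144 B_ack=204

204 2016 2144 204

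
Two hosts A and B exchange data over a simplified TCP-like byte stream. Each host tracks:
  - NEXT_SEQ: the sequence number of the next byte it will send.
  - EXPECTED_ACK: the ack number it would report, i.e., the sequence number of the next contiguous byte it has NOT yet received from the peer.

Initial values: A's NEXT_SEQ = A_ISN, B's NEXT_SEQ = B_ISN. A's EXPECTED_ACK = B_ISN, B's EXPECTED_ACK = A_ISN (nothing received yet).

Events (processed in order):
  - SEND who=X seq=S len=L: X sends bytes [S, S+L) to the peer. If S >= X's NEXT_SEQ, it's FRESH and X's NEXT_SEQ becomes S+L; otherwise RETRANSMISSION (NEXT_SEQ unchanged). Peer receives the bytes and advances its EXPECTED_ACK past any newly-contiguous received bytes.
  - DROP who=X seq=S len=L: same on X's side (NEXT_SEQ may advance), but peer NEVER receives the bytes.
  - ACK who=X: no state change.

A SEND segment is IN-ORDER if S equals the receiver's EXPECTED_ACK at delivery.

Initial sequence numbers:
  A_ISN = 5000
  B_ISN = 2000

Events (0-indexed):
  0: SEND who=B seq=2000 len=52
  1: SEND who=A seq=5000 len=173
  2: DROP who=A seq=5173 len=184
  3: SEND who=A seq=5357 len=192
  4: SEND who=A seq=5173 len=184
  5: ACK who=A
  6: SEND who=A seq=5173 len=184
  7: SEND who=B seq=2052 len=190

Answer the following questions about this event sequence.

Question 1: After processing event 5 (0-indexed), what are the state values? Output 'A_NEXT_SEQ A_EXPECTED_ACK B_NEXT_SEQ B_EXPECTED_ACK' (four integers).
After event 0: A_seq=5000 A_ack=2052 B_seq=2052 B_ack=5000
After event 1: A_seq=5173 A_ack=2052 B_seq=2052 B_ack=5173
After event 2: A_seq=5357 A_ack=2052 B_seq=2052 B_ack=5173
After event 3: A_seq=5549 A_ack=2052 B_seq=2052 B_ack=5173
After event 4: A_seq=5549 A_ack=2052 B_seq=2052 B_ack=5549
After event 5: A_seq=5549 A_ack=2052 B_seq=2052 B_ack=5549

5549 2052 2052 5549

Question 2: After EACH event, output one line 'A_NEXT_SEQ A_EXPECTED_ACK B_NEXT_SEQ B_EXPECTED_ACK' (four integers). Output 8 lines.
5000 2052 2052 5000
5173 2052 2052 5173
5357 2052 2052 5173
5549 2052 2052 5173
5549 2052 2052 5549
5549 2052 2052 5549
5549 2052 2052 5549
5549 2242 2242 5549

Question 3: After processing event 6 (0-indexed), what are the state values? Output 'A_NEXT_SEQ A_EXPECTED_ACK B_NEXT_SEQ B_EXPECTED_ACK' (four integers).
After event 0: A_seq=5000 A_ack=2052 B_seq=2052 B_ack=5000
After event 1: A_seq=5173 A_ack=2052 B_seq=2052 B_ack=5173
After event 2: A_seq=5357 A_ack=2052 B_seq=2052 B_ack=5173
After event 3: A_seq=5549 A_ack=2052 B_seq=2052 B_ack=5173
After event 4: A_seq=5549 A_ack=2052 B_seq=2052 B_ack=5549
After event 5: A_seq=5549 A_ack=2052 B_seq=2052 B_ack=5549
After event 6: A_seq=5549 A_ack=2052 B_seq=2052 B_ack=5549

5549 2052 2052 5549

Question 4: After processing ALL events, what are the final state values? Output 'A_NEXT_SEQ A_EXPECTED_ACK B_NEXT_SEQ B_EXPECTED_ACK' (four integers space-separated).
Answer: 5549 2242 2242 5549

Derivation:
After event 0: A_seq=5000 A_ack=2052 B_seq=2052 B_ack=5000
After event 1: A_seq=5173 A_ack=2052 B_seq=2052 B_ack=5173
After event 2: A_seq=5357 A_ack=2052 B_seq=2052 B_ack=5173
After event 3: A_seq=5549 A_ack=2052 B_seq=2052 B_ack=5173
After event 4: A_seq=5549 A_ack=2052 B_seq=2052 B_ack=5549
After event 5: A_seq=5549 A_ack=2052 B_seq=2052 B_ack=5549
After event 6: A_seq=5549 A_ack=2052 B_seq=2052 B_ack=5549
After event 7: A_seq=5549 A_ack=2242 B_seq=2242 B_ack=5549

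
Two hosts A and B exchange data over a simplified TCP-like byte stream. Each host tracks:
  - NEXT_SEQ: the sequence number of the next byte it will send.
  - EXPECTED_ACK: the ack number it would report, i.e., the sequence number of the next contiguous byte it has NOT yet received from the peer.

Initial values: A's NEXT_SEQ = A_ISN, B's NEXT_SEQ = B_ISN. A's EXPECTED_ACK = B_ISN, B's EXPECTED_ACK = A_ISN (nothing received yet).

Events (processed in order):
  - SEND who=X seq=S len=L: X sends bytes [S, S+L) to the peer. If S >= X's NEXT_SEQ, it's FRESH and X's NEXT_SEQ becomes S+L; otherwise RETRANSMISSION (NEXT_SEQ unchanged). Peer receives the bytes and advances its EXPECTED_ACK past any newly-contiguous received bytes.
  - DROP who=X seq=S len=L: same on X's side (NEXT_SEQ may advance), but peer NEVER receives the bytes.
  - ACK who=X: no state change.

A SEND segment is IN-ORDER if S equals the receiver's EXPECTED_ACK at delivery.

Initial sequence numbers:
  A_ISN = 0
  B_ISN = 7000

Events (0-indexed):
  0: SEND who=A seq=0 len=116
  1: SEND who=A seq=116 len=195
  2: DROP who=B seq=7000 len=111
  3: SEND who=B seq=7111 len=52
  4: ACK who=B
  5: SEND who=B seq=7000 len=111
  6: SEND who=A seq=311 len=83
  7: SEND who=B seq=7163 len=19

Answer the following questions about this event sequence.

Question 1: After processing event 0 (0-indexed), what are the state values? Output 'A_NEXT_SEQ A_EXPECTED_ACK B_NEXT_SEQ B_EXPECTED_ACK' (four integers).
After event 0: A_seq=116 A_ack=7000 B_seq=7000 B_ack=116

116 7000 7000 116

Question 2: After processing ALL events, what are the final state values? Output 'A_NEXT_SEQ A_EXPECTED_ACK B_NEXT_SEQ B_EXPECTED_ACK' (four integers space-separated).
After event 0: A_seq=116 A_ack=7000 B_seq=7000 B_ack=116
After event 1: A_seq=311 A_ack=7000 B_seq=7000 B_ack=311
After event 2: A_seq=311 A_ack=7000 B_seq=7111 B_ack=311
After event 3: A_seq=311 A_ack=7000 B_seq=7163 B_ack=311
After event 4: A_seq=311 A_ack=7000 B_seq=7163 B_ack=311
After event 5: A_seq=311 A_ack=7163 B_seq=7163 B_ack=311
After event 6: A_seq=394 A_ack=7163 B_seq=7163 B_ack=394
After event 7: A_seq=394 A_ack=7182 B_seq=7182 B_ack=394

Answer: 394 7182 7182 394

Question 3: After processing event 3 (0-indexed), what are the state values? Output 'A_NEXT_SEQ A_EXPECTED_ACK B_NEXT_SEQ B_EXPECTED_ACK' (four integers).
After event 0: A_seq=116 A_ack=7000 B_seq=7000 B_ack=116
After event 1: A_seq=311 A_ack=7000 B_seq=7000 B_ack=311
After event 2: A_seq=311 A_ack=7000 B_seq=7111 B_ack=311
After event 3: A_seq=311 A_ack=7000 B_seq=7163 B_ack=311

311 7000 7163 311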